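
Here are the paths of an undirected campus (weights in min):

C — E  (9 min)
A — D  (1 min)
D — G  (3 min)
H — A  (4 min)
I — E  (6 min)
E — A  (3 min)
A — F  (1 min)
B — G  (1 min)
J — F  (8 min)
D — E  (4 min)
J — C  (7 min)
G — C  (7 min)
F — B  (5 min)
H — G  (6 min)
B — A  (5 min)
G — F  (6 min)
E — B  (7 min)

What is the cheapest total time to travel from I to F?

Candidate routes:
I–E–D–A–F: 6+4+1+1 = 12
I–E–A–F: 6+3+1 = 10
I–E–B–F: 6+7+5 = 18
Cheapest is I–E–A–F at 10 min.

10 min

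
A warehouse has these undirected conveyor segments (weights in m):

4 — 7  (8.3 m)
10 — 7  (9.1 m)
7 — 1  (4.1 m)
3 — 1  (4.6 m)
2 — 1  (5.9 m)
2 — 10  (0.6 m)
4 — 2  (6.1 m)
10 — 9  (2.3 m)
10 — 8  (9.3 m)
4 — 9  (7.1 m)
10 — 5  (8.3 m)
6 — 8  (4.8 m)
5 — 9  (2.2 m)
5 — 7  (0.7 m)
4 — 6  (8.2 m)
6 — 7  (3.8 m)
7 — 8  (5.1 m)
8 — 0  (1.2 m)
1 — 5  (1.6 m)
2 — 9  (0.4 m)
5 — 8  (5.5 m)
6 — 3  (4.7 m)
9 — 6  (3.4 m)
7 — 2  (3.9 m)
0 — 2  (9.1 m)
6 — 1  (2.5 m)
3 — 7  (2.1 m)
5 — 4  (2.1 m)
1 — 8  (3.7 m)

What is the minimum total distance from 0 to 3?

8.4 m

Settle nodes by increasing distance from 0:
0: 0
8: 1.2  (via 0)
1: 4.9  (via 8)
6: 6  (via 8)
7: 6.3  (via 8)
5: 6.5  (via 1)
3: 8.4  (via 7)
Shortest route: 0 → 8 → 7 → 3 = 8.4 m.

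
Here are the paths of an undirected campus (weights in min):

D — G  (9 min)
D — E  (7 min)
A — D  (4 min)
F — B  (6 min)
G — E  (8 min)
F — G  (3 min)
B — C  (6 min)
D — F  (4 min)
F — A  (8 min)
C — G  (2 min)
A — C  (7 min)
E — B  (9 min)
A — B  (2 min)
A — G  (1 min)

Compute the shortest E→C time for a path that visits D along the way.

14 min

Shortest E→D: E → D = 7
Best D to C: D → A → G → C costing 7
Total via D: 7 + 7 = 14 min.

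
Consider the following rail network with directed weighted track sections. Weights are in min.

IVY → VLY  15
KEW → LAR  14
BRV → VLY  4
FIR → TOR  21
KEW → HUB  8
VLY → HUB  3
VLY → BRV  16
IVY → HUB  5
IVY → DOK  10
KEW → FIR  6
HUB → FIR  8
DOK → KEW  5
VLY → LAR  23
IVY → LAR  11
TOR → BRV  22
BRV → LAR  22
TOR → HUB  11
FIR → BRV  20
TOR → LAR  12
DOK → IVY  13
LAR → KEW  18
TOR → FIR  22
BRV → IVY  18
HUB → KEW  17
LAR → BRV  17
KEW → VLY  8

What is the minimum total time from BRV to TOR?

Running Dijkstra from BRV:
BRV: 0
VLY: 4  (via BRV)
HUB: 7  (via VLY)
FIR: 15  (via HUB)
IVY: 18  (via BRV)
LAR: 22  (via BRV)
KEW: 24  (via HUB)
DOK: 28  (via IVY)
TOR: 36  (via FIR)
Shortest route: BRV → VLY → HUB → FIR → TOR = 36 min.

36 min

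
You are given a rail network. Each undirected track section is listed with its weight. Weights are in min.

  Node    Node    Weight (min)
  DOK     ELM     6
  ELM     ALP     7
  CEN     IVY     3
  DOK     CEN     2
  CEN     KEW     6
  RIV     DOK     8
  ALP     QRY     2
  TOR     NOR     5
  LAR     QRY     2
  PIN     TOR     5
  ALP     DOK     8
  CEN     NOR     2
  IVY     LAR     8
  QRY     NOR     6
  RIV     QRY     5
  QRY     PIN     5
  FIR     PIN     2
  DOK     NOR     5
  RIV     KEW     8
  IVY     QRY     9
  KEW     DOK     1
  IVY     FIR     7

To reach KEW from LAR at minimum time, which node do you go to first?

Candidate routes:
LAR → QRY → ALP → DOK → KEW: 2+2+8+1 = 13
LAR → QRY → RIV → KEW: 2+5+8 = 15
LAR → IVY → CEN → DOK → KEW: 8+3+2+1 = 14
LAR → QRY → NOR → DOK → KEW: 2+6+5+1 = 14
The minimum is 13 min via LAR → QRY → ALP → DOK → KEW.
So from LAR the first move is to QRY.

QRY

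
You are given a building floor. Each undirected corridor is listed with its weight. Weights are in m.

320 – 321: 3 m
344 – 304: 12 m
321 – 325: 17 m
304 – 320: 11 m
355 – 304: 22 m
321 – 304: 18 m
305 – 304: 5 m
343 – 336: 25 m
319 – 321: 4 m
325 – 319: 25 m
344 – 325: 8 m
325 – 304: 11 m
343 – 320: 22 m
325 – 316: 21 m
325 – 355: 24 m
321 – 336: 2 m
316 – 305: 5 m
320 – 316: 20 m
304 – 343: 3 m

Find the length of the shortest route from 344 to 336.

Settle nodes by increasing distance from 344:
344: 0
325: 8  (via 344)
304: 12  (via 344)
343: 15  (via 304)
305: 17  (via 304)
316: 22  (via 305)
320: 23  (via 304)
321: 25  (via 325)
336: 27  (via 321)
Shortest route: 344 → 325 → 321 → 336 = 27 m.

27 m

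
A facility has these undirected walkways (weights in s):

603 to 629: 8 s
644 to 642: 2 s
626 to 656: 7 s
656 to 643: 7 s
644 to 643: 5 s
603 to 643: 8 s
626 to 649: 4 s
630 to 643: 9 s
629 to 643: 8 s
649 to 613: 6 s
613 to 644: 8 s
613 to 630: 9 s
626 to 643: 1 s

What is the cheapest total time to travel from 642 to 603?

15 s

Candidate routes:
642–644–643–629–603: 2+5+8+8 = 23
642–644–643–603: 2+5+8 = 15
642–644–613–630–643–603: 2+8+9+9+8 = 36
642–644–613–649–626–643–603: 2+8+6+4+1+8 = 29
The minimum is 15 s via 642–644–643–603.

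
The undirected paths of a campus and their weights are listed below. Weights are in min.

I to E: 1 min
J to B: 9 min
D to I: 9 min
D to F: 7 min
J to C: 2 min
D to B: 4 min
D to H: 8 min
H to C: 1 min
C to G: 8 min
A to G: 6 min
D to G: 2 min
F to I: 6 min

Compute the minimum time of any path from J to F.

18 min

Compare a few routes:
J–C–H–D–F: 2+1+8+7 = 18
J–C–G–D–F: 2+8+2+7 = 19
The minimum is 18 min via J–C–H–D–F.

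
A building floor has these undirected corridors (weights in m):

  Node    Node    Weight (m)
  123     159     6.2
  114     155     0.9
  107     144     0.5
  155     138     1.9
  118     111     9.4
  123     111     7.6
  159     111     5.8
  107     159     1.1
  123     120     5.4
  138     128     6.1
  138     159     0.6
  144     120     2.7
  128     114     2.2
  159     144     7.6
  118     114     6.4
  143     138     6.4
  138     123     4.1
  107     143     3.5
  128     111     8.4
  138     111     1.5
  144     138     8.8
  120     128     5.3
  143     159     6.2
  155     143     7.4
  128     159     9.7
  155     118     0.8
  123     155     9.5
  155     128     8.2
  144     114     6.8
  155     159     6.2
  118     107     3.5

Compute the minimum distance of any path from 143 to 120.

6.7 m

Running Dijkstra from 143:
143: 0
107: 3.5  (via 143)
144: 4  (via 107)
159: 4.6  (via 107)
138: 5.2  (via 159)
111: 6.7  (via 138)
120: 6.7  (via 144)
Shortest route: 143 → 107 → 144 → 120 = 6.7 m.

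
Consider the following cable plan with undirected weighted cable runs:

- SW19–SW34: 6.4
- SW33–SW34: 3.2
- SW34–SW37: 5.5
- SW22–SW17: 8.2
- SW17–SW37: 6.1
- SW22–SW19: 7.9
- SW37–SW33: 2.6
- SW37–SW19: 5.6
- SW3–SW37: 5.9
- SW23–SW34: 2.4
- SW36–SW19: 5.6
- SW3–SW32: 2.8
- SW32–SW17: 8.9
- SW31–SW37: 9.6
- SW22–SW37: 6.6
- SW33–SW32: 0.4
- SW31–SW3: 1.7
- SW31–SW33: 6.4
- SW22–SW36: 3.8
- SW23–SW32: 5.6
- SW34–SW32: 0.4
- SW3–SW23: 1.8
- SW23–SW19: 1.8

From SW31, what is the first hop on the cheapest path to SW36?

SW3

Enumerating some paths:
SW31 → SW3 → SW32 → SW34 → SW19 → SW36: 1.7+2.8+0.4+6.4+5.6 = 16.9
SW31 → SW3 → SW32 → SW34 → SW23 → SW19 → SW36: 1.7+2.8+0.4+2.4+1.8+5.6 = 14.7
SW31 → SW3 → SW23 → SW19 → SW36: 1.7+1.8+1.8+5.6 = 10.9
Cheapest is SW31 → SW3 → SW23 → SW19 → SW36 at 10.9.
So from SW31 the first move is to SW3.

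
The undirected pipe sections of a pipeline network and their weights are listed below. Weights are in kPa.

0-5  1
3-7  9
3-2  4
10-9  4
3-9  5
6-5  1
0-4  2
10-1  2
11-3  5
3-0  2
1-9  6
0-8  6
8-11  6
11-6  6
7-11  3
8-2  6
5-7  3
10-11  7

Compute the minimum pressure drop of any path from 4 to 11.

9 kPa

Settle nodes by increasing distance from 4:
4: 0
0: 2  (via 4)
5: 3  (via 0)
3: 4  (via 0)
6: 4  (via 5)
7: 6  (via 5)
2: 8  (via 3)
8: 8  (via 0)
9: 9  (via 3)
11: 9  (via 3)
Shortest route: 4–0–3–11 = 9 kPa.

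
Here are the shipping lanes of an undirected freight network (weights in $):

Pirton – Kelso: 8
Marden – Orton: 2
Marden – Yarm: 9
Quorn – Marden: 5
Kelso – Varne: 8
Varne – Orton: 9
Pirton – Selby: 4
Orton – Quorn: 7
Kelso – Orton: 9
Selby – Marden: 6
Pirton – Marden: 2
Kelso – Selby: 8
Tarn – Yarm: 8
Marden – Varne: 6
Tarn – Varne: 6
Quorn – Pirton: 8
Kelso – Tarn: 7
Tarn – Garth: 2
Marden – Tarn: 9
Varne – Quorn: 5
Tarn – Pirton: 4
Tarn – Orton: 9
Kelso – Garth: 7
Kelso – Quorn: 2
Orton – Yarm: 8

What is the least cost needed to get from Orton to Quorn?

$7

Settle nodes by increasing distance from Orton:
Orton: 0
Marden: 2  (via Orton)
Pirton: 4  (via Marden)
Quorn: 7  (via Orton)
Shortest route: Orton → Quorn = $7.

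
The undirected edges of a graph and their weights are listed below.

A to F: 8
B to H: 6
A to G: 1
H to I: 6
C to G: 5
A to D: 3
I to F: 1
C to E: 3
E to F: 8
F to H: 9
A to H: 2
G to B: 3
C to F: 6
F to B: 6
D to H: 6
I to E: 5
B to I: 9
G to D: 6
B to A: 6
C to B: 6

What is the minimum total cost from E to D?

Candidate routes:
E → C → B → G → A → D: 3+6+3+1+3 = 16
E → C → G → A → D: 3+5+1+3 = 12
E → I → H → A → D: 5+6+2+3 = 16
E → C → G → D: 3+5+6 = 14
The minimum is 12 via E → C → G → A → D.

12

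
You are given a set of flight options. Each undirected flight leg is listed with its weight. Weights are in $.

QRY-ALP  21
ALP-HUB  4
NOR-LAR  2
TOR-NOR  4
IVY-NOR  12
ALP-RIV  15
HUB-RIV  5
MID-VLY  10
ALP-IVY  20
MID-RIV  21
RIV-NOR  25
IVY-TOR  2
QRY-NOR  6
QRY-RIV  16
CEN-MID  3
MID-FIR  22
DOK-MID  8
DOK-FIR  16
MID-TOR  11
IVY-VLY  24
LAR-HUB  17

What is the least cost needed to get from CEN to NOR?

$18

Running Dijkstra from CEN:
CEN: 0
MID: 3  (via CEN)
DOK: 11  (via MID)
VLY: 13  (via MID)
TOR: 14  (via MID)
IVY: 16  (via TOR)
NOR: 18  (via TOR)
Shortest route: CEN–MID–TOR–NOR = $18.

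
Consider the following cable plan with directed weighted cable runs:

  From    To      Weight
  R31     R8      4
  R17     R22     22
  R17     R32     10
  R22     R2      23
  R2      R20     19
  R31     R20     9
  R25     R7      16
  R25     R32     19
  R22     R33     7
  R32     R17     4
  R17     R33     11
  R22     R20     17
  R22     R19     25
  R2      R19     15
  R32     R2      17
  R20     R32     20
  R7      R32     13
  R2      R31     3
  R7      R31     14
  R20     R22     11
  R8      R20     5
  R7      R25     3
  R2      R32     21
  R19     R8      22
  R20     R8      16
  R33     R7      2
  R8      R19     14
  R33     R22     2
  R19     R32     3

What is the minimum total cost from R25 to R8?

Compare a few routes:
R25 → R32 → R2 → R31 → R8: 19+17+3+4 = 43
R25 → R7 → R32 → R2 → R31 → R8: 16+13+17+3+4 = 53
R25 → R32 → R17 → R33 → R7 → R31 → R8: 19+4+11+2+14+4 = 54
R25 → R7 → R31 → R8: 16+14+4 = 34
Cheapest is R25 → R7 → R31 → R8 at 34.

34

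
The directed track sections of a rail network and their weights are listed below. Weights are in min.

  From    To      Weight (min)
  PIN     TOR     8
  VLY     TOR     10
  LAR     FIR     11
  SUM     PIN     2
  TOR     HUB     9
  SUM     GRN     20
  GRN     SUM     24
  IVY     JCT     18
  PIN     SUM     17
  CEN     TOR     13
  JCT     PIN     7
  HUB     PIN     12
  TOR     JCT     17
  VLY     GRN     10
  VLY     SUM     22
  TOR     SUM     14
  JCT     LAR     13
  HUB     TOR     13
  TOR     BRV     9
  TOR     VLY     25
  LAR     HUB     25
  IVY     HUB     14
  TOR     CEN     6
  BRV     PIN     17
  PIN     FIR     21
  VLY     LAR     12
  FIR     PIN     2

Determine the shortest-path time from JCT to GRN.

44 min

Compare a few routes:
JCT–PIN–SUM–GRN: 7+17+20 = 44
JCT–PIN–TOR–SUM–GRN: 7+8+14+20 = 49
The minimum is 44 min via JCT–PIN–SUM–GRN.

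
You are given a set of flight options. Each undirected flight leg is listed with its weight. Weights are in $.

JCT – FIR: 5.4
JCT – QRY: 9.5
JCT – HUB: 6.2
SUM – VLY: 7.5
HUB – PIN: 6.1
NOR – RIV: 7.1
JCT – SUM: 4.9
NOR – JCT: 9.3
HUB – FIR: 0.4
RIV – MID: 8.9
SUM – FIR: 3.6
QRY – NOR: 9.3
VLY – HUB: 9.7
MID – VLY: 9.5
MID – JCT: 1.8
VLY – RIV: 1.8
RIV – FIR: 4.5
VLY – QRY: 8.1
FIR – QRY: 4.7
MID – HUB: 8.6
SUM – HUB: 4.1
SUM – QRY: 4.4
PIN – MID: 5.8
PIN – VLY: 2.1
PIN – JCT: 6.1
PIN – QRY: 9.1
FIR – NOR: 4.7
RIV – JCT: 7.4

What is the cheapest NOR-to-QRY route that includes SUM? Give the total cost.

Shortest NOR→SUM: NOR → FIR → SUM = 8.3
Shortest SUM→QRY: SUM → QRY = 4.4
Total via SUM: 8.3 + 4.4 = $12.7.

$12.7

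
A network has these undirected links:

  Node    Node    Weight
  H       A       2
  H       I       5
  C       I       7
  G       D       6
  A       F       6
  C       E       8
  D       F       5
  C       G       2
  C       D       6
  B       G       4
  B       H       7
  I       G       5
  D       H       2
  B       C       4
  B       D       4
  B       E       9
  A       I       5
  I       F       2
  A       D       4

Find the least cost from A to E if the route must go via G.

20

Best A to G: A → D → G costing 10
Shortest G→E: G → C → E = 10
Total via G: 10 + 10 = 20.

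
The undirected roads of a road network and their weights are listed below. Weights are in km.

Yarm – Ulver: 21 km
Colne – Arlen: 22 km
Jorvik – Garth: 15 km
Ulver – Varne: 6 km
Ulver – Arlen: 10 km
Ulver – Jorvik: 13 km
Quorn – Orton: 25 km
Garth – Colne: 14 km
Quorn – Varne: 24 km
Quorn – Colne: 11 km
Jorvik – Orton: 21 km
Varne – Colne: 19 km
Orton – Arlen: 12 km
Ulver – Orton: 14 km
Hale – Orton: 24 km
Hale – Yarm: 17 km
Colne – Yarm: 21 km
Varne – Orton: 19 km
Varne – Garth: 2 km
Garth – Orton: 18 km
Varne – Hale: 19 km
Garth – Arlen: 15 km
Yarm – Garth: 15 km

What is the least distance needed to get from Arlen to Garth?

15 km

Candidate routes:
Arlen → Garth: 15 = 15
Arlen → Ulver → Varne → Garth: 10+6+2 = 18
The minimum is 15 km via Arlen → Garth.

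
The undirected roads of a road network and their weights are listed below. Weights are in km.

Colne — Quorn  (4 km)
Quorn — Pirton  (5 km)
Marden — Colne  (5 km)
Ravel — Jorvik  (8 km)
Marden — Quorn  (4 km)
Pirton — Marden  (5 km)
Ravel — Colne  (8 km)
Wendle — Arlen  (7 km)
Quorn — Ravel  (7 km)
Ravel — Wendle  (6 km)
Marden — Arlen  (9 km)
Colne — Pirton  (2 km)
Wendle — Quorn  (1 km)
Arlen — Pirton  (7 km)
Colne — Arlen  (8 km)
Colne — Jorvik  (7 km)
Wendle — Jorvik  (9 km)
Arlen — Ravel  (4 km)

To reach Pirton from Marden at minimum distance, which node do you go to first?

Candidate routes:
Marden → Pirton: 5 = 5
Marden → Colne → Pirton: 5+2 = 7
Cheapest is Marden → Pirton at 5 km.
So from Marden the first move is to Pirton.

Pirton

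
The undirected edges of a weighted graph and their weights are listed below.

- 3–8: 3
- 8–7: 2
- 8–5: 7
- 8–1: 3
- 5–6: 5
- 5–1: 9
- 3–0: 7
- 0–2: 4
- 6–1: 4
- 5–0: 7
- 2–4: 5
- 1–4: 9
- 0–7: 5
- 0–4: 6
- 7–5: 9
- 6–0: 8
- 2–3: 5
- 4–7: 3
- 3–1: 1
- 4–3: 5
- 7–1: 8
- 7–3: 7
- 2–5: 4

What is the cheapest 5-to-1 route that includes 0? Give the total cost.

15

Shortest 5→0: 5–0 = 7
Best 0 to 1: 0–3–1 costing 8
Total via 0: 7 + 8 = 15.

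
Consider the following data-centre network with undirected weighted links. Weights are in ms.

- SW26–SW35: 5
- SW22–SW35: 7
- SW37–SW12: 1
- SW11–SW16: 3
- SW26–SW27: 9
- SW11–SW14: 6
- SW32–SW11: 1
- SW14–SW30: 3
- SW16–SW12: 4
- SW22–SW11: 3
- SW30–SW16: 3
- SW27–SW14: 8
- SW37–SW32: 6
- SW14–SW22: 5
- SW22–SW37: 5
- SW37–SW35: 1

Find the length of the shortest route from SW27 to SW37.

Settle nodes by increasing distance from SW27:
SW27: 0
SW14: 8  (via SW27)
SW26: 9  (via SW27)
SW30: 11  (via SW14)
SW22: 13  (via SW14)
SW35: 14  (via SW26)
SW16: 14  (via SW30)
SW11: 14  (via SW14)
SW37: 15  (via SW35)
Shortest route: SW27 → SW26 → SW35 → SW37 = 15 ms.

15 ms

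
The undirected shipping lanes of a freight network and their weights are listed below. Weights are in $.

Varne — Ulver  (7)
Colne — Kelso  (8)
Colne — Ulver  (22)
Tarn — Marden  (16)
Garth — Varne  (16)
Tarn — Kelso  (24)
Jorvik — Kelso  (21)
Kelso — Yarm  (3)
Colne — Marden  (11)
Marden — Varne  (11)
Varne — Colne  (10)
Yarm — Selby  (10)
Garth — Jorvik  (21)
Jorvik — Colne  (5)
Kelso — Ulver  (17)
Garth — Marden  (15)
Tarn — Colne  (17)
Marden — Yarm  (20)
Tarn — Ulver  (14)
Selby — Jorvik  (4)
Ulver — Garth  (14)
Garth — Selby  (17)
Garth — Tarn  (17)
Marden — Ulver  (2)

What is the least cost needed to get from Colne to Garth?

Enumerating some paths:
Colne → Jorvik → Garth: 5+21 = 26
Colne → Varne → Ulver → Garth: 10+7+14 = 31
Colne → Marden → Ulver → Garth: 11+2+14 = 27
The minimum is $26 via Colne → Jorvik → Garth.

$26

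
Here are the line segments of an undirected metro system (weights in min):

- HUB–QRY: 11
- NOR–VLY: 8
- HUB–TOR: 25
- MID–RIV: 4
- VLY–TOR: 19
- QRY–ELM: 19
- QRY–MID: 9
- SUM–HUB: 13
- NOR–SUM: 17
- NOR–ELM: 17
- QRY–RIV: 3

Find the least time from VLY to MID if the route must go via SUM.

56 min

Shortest VLY→SUM: VLY–NOR–SUM = 25
Shortest SUM→MID: SUM–HUB–QRY–RIV–MID = 31
Total via SUM: 25 + 31 = 56 min.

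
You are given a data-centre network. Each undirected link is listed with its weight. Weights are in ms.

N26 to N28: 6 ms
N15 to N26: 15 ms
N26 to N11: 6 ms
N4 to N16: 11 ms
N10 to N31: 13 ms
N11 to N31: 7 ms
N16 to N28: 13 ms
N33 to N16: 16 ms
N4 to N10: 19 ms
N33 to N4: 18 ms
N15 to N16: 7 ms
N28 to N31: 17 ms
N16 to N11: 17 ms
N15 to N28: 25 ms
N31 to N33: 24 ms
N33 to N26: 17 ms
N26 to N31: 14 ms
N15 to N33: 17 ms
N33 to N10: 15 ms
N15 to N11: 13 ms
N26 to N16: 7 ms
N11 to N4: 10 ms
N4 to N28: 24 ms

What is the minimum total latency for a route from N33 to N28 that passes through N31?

Shortest N33→N31: N33–N31 = 24
Best N31 to N28: N31–N28 costing 17
Total via N31: 24 + 17 = 41 ms.

41 ms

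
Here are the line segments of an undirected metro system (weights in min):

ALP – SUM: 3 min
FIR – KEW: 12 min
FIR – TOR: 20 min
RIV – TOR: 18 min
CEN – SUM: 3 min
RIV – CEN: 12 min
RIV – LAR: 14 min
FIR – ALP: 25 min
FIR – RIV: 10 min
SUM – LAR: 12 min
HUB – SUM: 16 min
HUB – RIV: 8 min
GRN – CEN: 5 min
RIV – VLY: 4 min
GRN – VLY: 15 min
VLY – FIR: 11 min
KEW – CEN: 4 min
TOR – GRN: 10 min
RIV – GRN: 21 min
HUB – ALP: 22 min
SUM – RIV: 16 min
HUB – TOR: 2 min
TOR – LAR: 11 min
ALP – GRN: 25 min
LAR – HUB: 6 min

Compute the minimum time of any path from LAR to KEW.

Settle nodes by increasing distance from LAR:
LAR: 0
HUB: 6  (via LAR)
TOR: 8  (via HUB)
SUM: 12  (via LAR)
RIV: 14  (via LAR)
ALP: 15  (via SUM)
CEN: 15  (via SUM)
VLY: 18  (via RIV)
GRN: 18  (via TOR)
KEW: 19  (via CEN)
Shortest route: LAR → SUM → CEN → KEW = 19 min.

19 min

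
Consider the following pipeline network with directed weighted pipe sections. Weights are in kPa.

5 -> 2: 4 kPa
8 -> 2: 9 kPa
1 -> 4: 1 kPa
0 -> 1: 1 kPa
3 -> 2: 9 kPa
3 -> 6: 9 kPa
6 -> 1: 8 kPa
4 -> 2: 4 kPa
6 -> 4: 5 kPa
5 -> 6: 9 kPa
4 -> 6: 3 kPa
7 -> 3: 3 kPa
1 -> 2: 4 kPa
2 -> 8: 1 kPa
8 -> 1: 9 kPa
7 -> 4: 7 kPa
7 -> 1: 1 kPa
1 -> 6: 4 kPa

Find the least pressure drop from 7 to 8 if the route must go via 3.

13 kPa

Shortest 7→3: 7–3 = 3
Shortest 3→8: 3–2–8 = 10
Total via 3: 3 + 10 = 13 kPa.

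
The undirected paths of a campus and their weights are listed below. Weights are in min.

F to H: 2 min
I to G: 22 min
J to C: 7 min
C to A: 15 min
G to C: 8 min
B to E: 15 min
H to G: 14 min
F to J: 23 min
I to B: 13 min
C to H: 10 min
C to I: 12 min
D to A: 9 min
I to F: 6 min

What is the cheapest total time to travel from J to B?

32 min

Settle nodes by increasing distance from J:
J: 0
C: 7  (via J)
G: 15  (via C)
H: 17  (via C)
F: 19  (via H)
I: 19  (via C)
A: 22  (via C)
D: 31  (via A)
B: 32  (via I)
Shortest route: J → C → I → B = 32 min.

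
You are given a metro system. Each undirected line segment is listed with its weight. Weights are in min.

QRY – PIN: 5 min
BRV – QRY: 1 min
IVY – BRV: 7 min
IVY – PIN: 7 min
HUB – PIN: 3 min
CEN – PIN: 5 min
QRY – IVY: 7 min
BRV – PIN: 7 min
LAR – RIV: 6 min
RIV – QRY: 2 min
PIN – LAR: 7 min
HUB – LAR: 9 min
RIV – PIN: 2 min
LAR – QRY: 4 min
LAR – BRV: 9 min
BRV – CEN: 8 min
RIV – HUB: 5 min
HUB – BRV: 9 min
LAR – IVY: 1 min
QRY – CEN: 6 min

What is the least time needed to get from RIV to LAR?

6 min

Shortest distances from RIV:
RIV: 0
QRY: 2  (via RIV)
PIN: 2  (via RIV)
BRV: 3  (via QRY)
HUB: 5  (via RIV)
LAR: 6  (via RIV)
Shortest route: RIV–LAR = 6 min.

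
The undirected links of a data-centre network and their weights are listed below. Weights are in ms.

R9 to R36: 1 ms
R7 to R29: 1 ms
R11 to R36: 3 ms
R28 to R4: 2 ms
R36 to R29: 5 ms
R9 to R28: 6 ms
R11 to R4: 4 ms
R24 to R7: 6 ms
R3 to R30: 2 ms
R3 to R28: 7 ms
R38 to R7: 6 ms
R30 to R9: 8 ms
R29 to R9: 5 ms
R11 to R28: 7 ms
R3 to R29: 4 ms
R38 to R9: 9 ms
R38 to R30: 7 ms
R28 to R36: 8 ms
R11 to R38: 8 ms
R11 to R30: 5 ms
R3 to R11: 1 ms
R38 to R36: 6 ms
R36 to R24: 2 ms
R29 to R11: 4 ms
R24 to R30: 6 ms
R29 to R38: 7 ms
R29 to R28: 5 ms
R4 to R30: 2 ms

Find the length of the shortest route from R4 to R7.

Enumerating some paths:
R4 → R30 → R3 → R29 → R7: 2+2+4+1 = 9
R4 → R11 → R29 → R7: 4+4+1 = 9
R4 → R28 → R29 → R7: 2+5+1 = 8
The minimum is 8 ms via R4 → R28 → R29 → R7.

8 ms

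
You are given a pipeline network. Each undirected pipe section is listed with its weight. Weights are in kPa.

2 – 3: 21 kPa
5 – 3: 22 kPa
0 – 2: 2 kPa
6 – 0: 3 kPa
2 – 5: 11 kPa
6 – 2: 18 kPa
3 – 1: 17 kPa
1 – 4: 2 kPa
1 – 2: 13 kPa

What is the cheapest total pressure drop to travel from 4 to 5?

26 kPa

Candidate routes:
4 - 1 - 3 - 5: 2+17+22 = 41
4 - 1 - 2 - 5: 2+13+11 = 26
The minimum is 26 kPa via 4 - 1 - 2 - 5.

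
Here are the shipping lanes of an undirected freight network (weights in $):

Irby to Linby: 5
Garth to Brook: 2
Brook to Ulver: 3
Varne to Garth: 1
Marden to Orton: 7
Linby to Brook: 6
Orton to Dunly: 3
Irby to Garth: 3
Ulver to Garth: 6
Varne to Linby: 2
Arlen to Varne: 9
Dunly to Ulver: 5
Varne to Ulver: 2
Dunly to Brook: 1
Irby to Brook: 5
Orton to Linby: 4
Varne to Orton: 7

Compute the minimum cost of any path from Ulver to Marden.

Candidate routes:
Ulver → Dunly → Orton → Marden: 5+3+7 = 15
Ulver → Brook → Dunly → Orton → Marden: 3+1+3+7 = 14
Ulver → Varne → Linby → Orton → Marden: 2+2+4+7 = 15
The minimum is $14 via Ulver → Brook → Dunly → Orton → Marden.

$14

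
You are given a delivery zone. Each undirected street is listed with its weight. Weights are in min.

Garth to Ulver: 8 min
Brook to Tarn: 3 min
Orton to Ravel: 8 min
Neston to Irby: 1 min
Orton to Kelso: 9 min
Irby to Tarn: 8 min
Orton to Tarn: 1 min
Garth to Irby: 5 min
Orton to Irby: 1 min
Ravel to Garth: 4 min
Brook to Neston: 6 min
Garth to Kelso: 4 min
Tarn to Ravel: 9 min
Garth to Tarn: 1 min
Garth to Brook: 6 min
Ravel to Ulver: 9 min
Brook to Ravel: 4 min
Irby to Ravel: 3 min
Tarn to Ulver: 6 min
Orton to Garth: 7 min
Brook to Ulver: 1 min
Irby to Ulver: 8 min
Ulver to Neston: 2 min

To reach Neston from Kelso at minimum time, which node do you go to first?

Enumerating some paths:
Kelso - Garth - Tarn - Orton - Irby - Neston: 4+1+1+1+1 = 8
Kelso - Garth - Irby - Neston: 4+5+1 = 10
Cheapest is Kelso - Garth - Tarn - Orton - Irby - Neston at 8 min.
So from Kelso the first move is to Garth.

Garth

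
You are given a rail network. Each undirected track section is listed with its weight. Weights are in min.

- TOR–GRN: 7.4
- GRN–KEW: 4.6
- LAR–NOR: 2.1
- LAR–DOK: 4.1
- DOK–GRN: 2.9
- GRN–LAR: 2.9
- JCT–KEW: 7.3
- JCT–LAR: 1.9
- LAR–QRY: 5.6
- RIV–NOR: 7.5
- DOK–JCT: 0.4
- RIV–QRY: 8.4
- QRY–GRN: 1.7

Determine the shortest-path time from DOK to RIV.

11.9 min

Settle nodes by increasing distance from DOK:
DOK: 0
JCT: 0.4  (via DOK)
LAR: 2.3  (via JCT)
GRN: 2.9  (via DOK)
NOR: 4.4  (via LAR)
QRY: 4.6  (via GRN)
KEW: 7.5  (via GRN)
TOR: 10.3  (via GRN)
RIV: 11.9  (via NOR)
Shortest route: DOK–JCT–LAR–NOR–RIV = 11.9 min.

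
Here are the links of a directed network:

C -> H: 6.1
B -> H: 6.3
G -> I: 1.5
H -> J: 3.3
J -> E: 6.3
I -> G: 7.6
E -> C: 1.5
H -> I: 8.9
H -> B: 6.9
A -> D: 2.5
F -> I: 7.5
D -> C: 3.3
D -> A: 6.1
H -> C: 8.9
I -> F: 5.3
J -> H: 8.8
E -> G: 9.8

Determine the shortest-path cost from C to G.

22.6

Compare a few routes:
C → H → I → G: 6.1+8.9+7.6 = 22.6
C → H → J → E → G: 6.1+3.3+6.3+9.8 = 25.5
Cheapest is C → H → I → G at 22.6.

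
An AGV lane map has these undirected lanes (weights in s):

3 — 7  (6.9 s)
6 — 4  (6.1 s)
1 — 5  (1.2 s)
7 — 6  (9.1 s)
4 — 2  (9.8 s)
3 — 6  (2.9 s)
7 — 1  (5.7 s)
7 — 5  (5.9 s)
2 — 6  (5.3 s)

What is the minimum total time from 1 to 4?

20.9 s

Running Dijkstra from 1:
1: 0
5: 1.2  (via 1)
7: 5.7  (via 1)
3: 12.6  (via 7)
6: 14.8  (via 7)
2: 20.1  (via 6)
4: 20.9  (via 6)
Shortest route: 1–7–6–4 = 20.9 s.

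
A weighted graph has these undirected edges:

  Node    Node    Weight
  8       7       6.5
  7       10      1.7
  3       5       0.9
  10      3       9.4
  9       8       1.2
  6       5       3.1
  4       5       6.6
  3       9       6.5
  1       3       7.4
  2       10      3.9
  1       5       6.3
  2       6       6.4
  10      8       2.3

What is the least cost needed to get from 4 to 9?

Enumerating some paths:
4 → 5 → 3 → 10 → 7 → 8 → 9: 6.6+0.9+9.4+1.7+6.5+1.2 = 26.3
4 → 5 → 3 → 10 → 8 → 9: 6.6+0.9+9.4+2.3+1.2 = 20.4
4 → 5 → 3 → 9: 6.6+0.9+6.5 = 14
4 → 5 → 6 → 2 → 10 → 8 → 9: 6.6+3.1+6.4+3.9+2.3+1.2 = 23.5
Cheapest is 4 → 5 → 3 → 9 at 14.

14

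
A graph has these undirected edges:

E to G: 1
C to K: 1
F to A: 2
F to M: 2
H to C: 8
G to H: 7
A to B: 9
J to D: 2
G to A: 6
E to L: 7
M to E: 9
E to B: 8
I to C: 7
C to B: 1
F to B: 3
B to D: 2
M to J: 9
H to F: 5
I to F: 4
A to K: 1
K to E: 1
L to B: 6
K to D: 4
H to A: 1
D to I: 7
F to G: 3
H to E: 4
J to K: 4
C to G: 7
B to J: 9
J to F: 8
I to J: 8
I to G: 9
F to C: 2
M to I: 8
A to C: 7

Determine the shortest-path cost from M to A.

Shortest distances from M:
M: 0
F: 2  (via M)
A: 4  (via F)
Shortest route: M–F–A = 4.

4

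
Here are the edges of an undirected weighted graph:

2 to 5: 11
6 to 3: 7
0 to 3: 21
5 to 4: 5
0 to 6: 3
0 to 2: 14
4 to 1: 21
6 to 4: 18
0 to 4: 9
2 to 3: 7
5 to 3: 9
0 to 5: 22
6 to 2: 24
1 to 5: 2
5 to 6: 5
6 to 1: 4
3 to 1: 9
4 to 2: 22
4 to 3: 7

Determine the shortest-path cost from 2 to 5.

Candidate routes:
2–3–5: 7+9 = 16
2–5: 11 = 11
Cheapest is 2–5 at 11.

11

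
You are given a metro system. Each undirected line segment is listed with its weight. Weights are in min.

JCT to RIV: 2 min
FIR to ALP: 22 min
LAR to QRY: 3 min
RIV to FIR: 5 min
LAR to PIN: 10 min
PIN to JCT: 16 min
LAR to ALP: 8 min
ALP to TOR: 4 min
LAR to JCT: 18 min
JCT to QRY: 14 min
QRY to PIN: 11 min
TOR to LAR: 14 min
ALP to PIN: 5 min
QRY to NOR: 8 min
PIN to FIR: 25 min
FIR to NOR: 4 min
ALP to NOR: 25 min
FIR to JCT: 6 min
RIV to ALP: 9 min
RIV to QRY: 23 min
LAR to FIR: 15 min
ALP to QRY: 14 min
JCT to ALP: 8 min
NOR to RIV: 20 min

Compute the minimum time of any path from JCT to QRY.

14 min

Candidate routes:
JCT–FIR–NOR–QRY: 6+4+8 = 18
JCT–RIV–FIR–NOR–QRY: 2+5+4+8 = 19
JCT–QRY: 14 = 14
Cheapest is JCT–QRY at 14 min.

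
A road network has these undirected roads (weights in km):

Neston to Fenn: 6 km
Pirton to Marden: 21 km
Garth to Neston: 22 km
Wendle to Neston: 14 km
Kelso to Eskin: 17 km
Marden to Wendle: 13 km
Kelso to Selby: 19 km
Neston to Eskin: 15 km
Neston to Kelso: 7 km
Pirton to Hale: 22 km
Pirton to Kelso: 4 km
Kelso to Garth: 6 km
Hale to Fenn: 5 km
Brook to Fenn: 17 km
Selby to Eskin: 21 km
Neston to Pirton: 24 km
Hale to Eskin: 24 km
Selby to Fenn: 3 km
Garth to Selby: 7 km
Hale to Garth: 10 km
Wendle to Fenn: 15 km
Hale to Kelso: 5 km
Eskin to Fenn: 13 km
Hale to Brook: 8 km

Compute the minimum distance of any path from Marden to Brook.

Compare a few routes:
Marden → Wendle → Fenn → Hale → Brook: 13+15+5+8 = 41
Marden → Pirton → Kelso → Hale → Brook: 21+4+5+8 = 38
Cheapest is Marden → Pirton → Kelso → Hale → Brook at 38 km.

38 km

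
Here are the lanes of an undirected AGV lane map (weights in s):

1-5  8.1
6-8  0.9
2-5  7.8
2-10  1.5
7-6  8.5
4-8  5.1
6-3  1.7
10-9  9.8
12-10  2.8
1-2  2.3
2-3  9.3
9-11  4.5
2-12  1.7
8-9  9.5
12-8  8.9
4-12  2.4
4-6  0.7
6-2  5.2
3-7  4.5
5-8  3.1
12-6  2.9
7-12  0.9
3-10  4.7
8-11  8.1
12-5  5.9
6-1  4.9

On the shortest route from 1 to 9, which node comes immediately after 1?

2

Enumerating some paths:
1 → 6 → 8 → 9: 4.9+0.9+9.5 = 15.3
1 → 2 → 10 → 9: 2.3+1.5+9.8 = 13.6
Cheapest is 1 → 2 → 10 → 9 at 13.6 s.
So from 1 the first move is to 2.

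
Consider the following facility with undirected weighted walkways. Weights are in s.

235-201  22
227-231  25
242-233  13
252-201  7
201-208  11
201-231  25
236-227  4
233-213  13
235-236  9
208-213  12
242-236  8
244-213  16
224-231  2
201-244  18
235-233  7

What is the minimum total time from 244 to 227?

49 s

Candidate routes:
244–201–235–236–227: 18+22+9+4 = 53
244–213–233–235–236–227: 16+13+7+9+4 = 49
The minimum is 49 s via 244–213–233–235–236–227.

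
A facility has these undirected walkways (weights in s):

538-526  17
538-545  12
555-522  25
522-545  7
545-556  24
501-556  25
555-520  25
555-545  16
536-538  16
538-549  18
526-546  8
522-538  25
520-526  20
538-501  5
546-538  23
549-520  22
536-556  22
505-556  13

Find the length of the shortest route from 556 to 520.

Candidate routes:
556 - 501 - 538 - 549 - 520: 25+5+18+22 = 70
556 - 545 - 555 - 520: 24+16+25 = 65
556 - 501 - 538 - 526 - 520: 25+5+17+20 = 67
Cheapest is 556 - 545 - 555 - 520 at 65 s.

65 s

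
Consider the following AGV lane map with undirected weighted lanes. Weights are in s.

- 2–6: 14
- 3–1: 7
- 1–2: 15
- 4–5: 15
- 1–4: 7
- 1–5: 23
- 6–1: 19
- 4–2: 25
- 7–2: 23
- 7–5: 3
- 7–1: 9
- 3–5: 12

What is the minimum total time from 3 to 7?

Candidate routes:
3 - 1 - 7: 7+9 = 16
3 - 5 - 7: 12+3 = 15
Cheapest is 3 - 5 - 7 at 15 s.

15 s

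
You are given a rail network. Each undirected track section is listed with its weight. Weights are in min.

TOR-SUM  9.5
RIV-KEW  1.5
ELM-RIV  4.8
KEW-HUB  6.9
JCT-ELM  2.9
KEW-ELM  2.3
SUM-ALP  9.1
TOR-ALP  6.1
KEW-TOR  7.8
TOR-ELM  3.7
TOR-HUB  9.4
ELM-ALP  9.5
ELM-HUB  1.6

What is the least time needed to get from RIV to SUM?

17 min

Shortest distances from RIV:
RIV: 0
KEW: 1.5  (via RIV)
ELM: 3.8  (via KEW)
HUB: 5.4  (via ELM)
JCT: 6.7  (via ELM)
TOR: 7.5  (via ELM)
ALP: 13.3  (via ELM)
SUM: 17  (via TOR)
Shortest route: RIV–KEW–ELM–TOR–SUM = 17 min.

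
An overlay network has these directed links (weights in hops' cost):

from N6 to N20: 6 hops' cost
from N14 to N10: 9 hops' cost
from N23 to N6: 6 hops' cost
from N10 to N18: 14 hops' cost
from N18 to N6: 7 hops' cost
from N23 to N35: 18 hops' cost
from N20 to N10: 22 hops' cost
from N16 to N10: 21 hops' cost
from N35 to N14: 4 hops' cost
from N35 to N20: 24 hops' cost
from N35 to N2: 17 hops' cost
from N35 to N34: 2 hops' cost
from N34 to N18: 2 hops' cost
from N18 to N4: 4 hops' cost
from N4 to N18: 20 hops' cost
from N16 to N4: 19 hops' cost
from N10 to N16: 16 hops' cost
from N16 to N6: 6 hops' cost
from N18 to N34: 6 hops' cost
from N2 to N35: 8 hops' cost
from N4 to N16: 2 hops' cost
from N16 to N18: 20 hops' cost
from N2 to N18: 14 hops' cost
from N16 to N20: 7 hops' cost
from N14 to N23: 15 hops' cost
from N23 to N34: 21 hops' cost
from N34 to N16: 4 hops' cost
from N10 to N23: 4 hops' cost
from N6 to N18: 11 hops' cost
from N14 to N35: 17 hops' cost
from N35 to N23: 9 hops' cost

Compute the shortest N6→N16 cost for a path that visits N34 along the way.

Shortest N6→N34: N6 → N18 → N34 = 17
Shortest N34→N16: N34 → N16 = 4
Total via N34: 17 + 4 = 21 hops' cost.

21 hops' cost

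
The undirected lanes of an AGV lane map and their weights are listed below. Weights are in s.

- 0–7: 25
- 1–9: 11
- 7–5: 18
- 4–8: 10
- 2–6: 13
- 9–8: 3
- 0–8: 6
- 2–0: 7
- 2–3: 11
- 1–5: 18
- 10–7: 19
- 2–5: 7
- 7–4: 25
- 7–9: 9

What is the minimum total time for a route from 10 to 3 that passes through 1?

75 s

Shortest 10→1: 10 → 7 → 9 → 1 = 39
Best 1 to 3: 1 → 5 → 2 → 3 costing 36
Total via 1: 39 + 36 = 75 s.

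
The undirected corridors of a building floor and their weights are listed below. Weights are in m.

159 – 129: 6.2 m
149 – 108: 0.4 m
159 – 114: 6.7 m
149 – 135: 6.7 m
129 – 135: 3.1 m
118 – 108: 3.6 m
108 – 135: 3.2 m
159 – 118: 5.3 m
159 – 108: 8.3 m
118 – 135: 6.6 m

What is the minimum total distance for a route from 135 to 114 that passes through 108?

18.2 m

Shortest 135→108: 135 → 108 = 3.2
Shortest 108→114: 108 → 159 → 114 = 15
Total via 108: 3.2 + 15 = 18.2 m.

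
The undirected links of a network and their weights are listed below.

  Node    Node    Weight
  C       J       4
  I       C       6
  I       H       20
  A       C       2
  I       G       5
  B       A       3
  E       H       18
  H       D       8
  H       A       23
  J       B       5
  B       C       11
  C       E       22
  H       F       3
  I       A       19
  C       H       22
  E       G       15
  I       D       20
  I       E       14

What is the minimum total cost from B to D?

Running Dijkstra from B:
B: 0
A: 3  (via B)
C: 5  (via A)
J: 5  (via B)
I: 11  (via C)
G: 16  (via I)
E: 25  (via I)
H: 26  (via A)
F: 29  (via H)
D: 31  (via I)
Shortest route: B–A–C–I–D = 31.

31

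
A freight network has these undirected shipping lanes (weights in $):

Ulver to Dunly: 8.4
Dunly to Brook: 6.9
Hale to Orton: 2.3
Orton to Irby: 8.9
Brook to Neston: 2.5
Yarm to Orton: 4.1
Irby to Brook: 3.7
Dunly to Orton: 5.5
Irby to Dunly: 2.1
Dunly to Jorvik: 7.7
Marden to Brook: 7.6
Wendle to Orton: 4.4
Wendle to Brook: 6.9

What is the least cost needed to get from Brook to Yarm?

$15.4

Candidate routes:
Brook → Dunly → Orton → Yarm: 6.9+5.5+4.1 = 16.5
Brook → Irby → Dunly → Orton → Yarm: 3.7+2.1+5.5+4.1 = 15.4
Cheapest is Brook → Irby → Dunly → Orton → Yarm at $15.4.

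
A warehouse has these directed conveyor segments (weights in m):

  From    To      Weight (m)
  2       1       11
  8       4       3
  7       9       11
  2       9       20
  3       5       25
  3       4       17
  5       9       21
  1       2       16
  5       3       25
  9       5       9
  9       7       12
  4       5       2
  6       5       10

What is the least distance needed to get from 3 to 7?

Enumerating some paths:
3–5–9–7: 25+21+12 = 58
3–4–5–9–7: 17+2+21+12 = 52
Cheapest is 3–4–5–9–7 at 52 m.

52 m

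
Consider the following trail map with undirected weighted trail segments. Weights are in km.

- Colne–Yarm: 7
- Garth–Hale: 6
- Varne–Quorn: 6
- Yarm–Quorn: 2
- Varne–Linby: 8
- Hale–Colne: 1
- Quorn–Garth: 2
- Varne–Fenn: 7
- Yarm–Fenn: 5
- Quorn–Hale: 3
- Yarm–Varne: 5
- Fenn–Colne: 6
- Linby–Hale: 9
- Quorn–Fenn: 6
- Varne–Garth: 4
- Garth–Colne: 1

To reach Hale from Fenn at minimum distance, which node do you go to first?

Colne

Candidate routes:
Fenn → Colne → Hale: 6+1 = 7
Fenn → Quorn → Hale: 6+3 = 9
Cheapest is Fenn → Colne → Hale at 7 km.
So from Fenn the first move is to Colne.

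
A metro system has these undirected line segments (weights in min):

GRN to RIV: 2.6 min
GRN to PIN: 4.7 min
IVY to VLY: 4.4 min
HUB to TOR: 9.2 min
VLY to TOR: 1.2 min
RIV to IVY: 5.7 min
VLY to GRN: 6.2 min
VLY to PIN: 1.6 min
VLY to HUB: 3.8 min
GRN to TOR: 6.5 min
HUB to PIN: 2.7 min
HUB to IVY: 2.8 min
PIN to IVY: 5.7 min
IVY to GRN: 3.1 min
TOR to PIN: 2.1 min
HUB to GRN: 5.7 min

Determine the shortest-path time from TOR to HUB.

4.8 min

Compare a few routes:
TOR - PIN - HUB: 2.1+2.7 = 4.8
TOR - VLY - PIN - HUB: 1.2+1.6+2.7 = 5.5
TOR - VLY - HUB: 1.2+3.8 = 5
TOR - PIN - VLY - HUB: 2.1+1.6+3.8 = 7.5
Cheapest is TOR - PIN - HUB at 4.8 min.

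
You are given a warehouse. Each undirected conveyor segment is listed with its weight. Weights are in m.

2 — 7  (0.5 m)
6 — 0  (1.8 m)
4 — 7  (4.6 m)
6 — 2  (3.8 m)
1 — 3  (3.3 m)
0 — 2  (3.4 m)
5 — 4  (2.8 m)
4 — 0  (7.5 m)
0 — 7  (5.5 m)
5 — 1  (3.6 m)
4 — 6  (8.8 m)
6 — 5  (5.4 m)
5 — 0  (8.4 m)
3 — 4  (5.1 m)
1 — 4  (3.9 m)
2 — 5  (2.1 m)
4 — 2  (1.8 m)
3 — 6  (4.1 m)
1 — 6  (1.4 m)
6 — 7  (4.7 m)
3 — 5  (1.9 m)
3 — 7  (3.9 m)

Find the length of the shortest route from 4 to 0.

5.2 m

Settle nodes by increasing distance from 4:
4: 0
2: 1.8  (via 4)
7: 2.3  (via 2)
5: 2.8  (via 4)
1: 3.9  (via 4)
3: 4.7  (via 5)
0: 5.2  (via 2)
Shortest route: 4 → 2 → 0 = 5.2 m.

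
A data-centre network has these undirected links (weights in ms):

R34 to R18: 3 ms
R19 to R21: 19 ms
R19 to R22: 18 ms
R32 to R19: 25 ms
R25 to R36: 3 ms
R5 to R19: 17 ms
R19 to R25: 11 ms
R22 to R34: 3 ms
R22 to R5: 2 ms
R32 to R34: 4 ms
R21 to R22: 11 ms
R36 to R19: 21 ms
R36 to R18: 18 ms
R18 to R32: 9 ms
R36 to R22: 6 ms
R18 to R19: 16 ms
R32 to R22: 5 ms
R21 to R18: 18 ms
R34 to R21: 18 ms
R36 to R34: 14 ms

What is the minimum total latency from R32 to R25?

Candidate routes:
R32–R34–R36–R25: 4+14+3 = 21
R32–R22–R36–R25: 5+6+3 = 14
R32–R34–R22–R36–R25: 4+3+6+3 = 16
R32–R18–R34–R22–R36–R25: 9+3+3+6+3 = 24
Cheapest is R32–R22–R36–R25 at 14 ms.

14 ms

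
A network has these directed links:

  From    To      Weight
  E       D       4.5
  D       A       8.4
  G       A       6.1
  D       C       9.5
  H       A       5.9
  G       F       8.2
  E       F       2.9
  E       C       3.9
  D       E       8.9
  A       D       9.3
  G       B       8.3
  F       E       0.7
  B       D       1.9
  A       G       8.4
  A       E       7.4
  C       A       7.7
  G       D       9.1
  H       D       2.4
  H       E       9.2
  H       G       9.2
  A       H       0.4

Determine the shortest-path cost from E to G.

Shortest distances from E:
E: 0
F: 2.9  (via E)
C: 3.9  (via E)
D: 4.5  (via E)
A: 11.6  (via C)
H: 12  (via A)
G: 20  (via A)
Shortest route: E → C → A → G = 20.

20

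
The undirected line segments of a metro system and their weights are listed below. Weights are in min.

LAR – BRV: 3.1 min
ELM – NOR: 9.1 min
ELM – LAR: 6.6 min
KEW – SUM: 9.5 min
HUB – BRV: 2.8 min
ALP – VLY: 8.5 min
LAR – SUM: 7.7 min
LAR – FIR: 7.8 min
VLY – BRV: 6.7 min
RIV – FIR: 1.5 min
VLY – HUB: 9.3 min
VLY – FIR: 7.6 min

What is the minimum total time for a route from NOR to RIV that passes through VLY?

Shortest NOR→VLY: NOR–ELM–LAR–BRV–VLY = 25.5
Shortest VLY→RIV: VLY–FIR–RIV = 9.1
Total via VLY: 25.5 + 9.1 = 34.6 min.

34.6 min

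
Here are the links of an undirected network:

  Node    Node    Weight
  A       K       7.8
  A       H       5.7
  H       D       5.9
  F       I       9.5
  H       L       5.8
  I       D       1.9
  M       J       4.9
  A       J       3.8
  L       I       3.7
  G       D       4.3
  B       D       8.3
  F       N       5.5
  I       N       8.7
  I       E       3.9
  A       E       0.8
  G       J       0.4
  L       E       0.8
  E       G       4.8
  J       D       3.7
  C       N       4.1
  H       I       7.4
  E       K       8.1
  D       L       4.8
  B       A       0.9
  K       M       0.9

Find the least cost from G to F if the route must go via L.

18.8

Best G to L: G–E–L costing 5.6
Best L to F: L–I–F costing 13.2
Total via L: 5.6 + 13.2 = 18.8.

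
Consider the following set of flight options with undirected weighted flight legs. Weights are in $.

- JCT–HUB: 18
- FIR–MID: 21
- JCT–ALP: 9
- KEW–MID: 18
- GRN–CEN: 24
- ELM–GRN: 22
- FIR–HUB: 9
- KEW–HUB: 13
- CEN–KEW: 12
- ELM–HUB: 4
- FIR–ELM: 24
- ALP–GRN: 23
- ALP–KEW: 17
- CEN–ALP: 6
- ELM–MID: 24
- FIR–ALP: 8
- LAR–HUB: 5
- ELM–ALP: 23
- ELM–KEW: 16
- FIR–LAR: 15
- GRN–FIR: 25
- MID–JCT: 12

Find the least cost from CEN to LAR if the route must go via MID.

Shortest CEN→MID: CEN–ALP–JCT–MID = 27
Shortest MID→LAR: MID–ELM–HUB–LAR = 33
Total via MID: 27 + 33 = $60.

$60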